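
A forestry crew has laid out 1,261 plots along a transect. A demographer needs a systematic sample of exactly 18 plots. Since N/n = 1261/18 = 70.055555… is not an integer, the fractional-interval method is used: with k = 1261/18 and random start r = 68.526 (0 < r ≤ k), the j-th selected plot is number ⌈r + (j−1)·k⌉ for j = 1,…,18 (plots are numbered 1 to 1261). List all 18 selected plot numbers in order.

j=1: r + 0k = 68.526 → ⌈·⌉ = 69
j=2: r + 1k = 138.581555… → ⌈·⌉ = 139
j=3: r + 2k = 208.637111… → ⌈·⌉ = 209
j=4: r + 3k = 278.692666… → ⌈·⌉ = 279
j=5: r + 4k = 348.748222… → ⌈·⌉ = 349
j=6: r + 5k = 418.803777… → ⌈·⌉ = 419
j=7: r + 6k = 488.859333… → ⌈·⌉ = 489
j=8: r + 7k = 558.914888… → ⌈·⌉ = 559
j=9: r + 8k = 628.970444… → ⌈·⌉ = 629
j=10: r + 9k = 699.026 → ⌈·⌉ = 700
j=11: r + 10k = 769.081555… → ⌈·⌉ = 770
j=12: r + 11k = 839.137111… → ⌈·⌉ = 840
j=13: r + 12k = 909.192666… → ⌈·⌉ = 910
j=14: r + 13k = 979.248222… → ⌈·⌉ = 980
j=15: r + 14k = 1049.303777… → ⌈·⌉ = 1050
j=16: r + 15k = 1119.359333… → ⌈·⌉ = 1120
j=17: r + 16k = 1189.414888… → ⌈·⌉ = 1190
j=18: r + 17k = 1259.470444… → ⌈·⌉ = 1260

69, 139, 209, 279, 349, 419, 489, 559, 629, 700, 770, 840, 910, 980, 1050, 1120, 1190, 1260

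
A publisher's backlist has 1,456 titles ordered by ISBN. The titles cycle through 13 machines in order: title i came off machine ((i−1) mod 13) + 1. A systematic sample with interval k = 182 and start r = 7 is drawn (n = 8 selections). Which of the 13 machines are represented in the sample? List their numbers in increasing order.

Consecutive selections differ by k = 182, so their machine numbers differ by 182 mod 13 = 0.
gcd(182, 13) = 13, so the sample visits 13/13 = 1 distinct residues mod 13.
Start 7 is machine 7; the machines hit are 7.

7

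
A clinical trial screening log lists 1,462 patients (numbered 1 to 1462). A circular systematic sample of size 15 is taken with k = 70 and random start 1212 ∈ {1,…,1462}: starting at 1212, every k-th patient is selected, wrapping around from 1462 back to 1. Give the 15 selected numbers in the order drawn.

Selection 1: 1212
Selection 2: 1212 + 70 = 1282
Selection 3: 1282 + 70 = 1352
Selection 4: 1352 + 70 = 1422
Selection 5: 1422 + 70 = 1492 → 1492 − 1462 = 30
Selection 6: 30 + 70 = 100
Selection 7: 100 + 70 = 170
Selection 8: 170 + 70 = 240
Selection 9: 240 + 70 = 310
Selection 10: 310 + 70 = 380
Selection 11: 380 + 70 = 450
Selection 12: 450 + 70 = 520
Selection 13: 520 + 70 = 590
Selection 14: 590 + 70 = 660
Selection 15: 660 + 70 = 730

1212, 1282, 1352, 1422, 30, 100, 170, 240, 310, 380, 450, 520, 590, 660, 730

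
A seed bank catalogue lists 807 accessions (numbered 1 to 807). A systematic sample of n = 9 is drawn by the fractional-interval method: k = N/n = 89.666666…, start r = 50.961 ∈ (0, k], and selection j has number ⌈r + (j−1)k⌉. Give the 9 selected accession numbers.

j=1: r + 0k = 50.961 → ⌈·⌉ = 51
j=2: r + 1k = 140.627666… → ⌈·⌉ = 141
j=3: r + 2k = 230.294333… → ⌈·⌉ = 231
j=4: r + 3k = 319.961 → ⌈·⌉ = 320
j=5: r + 4k = 409.627666… → ⌈·⌉ = 410
j=6: r + 5k = 499.294333… → ⌈·⌉ = 500
j=7: r + 6k = 588.961 → ⌈·⌉ = 589
j=8: r + 7k = 678.627666… → ⌈·⌉ = 679
j=9: r + 8k = 768.294333… → ⌈·⌉ = 769

51, 141, 231, 320, 410, 500, 589, 679, 769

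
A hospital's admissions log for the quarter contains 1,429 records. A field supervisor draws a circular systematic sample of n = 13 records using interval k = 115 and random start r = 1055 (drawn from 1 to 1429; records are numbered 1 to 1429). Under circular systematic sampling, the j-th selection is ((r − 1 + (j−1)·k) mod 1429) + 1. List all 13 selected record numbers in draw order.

Selection 1: 1055
Selection 2: 1055 + 115 = 1170
Selection 3: 1170 + 115 = 1285
Selection 4: 1285 + 115 = 1400
Selection 5: 1400 + 115 = 1515 → 1515 − 1429 = 86
Selection 6: 86 + 115 = 201
Selection 7: 201 + 115 = 316
Selection 8: 316 + 115 = 431
Selection 9: 431 + 115 = 546
Selection 10: 546 + 115 = 661
Selection 11: 661 + 115 = 776
Selection 12: 776 + 115 = 891
Selection 13: 891 + 115 = 1006

1055, 1170, 1285, 1400, 86, 201, 316, 431, 546, 661, 776, 891, 1006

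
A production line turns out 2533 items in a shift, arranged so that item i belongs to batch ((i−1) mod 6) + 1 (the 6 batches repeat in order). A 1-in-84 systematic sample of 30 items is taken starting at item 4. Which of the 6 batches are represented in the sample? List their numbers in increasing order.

Consecutive selections differ by k = 84, so their batch numbers differ by 84 mod 6 = 0.
gcd(84, 6) = 6, so the sample visits 6/6 = 1 distinct residues mod 6.
Start 4 is batch 4; the batches hit are 4.

4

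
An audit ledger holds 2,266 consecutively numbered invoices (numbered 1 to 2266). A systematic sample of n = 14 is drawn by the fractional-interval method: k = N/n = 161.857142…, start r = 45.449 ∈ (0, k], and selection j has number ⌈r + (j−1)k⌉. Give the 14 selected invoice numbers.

46, 208, 370, 532, 693, 855, 1017, 1179, 1341, 1503, 1665, 1826, 1988, 2150

j=1: r + 0k = 45.449 → ⌈·⌉ = 46
j=2: r + 1k = 207.306142… → ⌈·⌉ = 208
j=3: r + 2k = 369.163285… → ⌈·⌉ = 370
j=4: r + 3k = 531.020428… → ⌈·⌉ = 532
j=5: r + 4k = 692.877571… → ⌈·⌉ = 693
j=6: r + 5k = 854.734714… → ⌈·⌉ = 855
j=7: r + 6k = 1016.591857… → ⌈·⌉ = 1017
j=8: r + 7k = 1178.449 → ⌈·⌉ = 1179
j=9: r + 8k = 1340.306142… → ⌈·⌉ = 1341
j=10: r + 9k = 1502.163285… → ⌈·⌉ = 1503
j=11: r + 10k = 1664.020428… → ⌈·⌉ = 1665
j=12: r + 11k = 1825.877571… → ⌈·⌉ = 1826
j=13: r + 12k = 1987.734714… → ⌈·⌉ = 1988
j=14: r + 13k = 2149.591857… → ⌈·⌉ = 2150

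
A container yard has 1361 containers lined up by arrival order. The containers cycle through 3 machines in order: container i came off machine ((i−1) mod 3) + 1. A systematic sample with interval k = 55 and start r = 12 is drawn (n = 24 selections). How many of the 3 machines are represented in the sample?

Consecutive selections differ by k = 55, so their machine numbers differ by 55 mod 3 = 1.
gcd(55, 3) = 1, so the sample visits 3/1 = 3 distinct residues mod 3.
Start 12 is machine 3; the machines hit are 1, 2, 3.

3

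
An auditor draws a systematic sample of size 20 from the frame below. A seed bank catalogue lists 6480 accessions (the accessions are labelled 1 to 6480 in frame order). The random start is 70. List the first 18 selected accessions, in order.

k = N/n = 6480/20 = 324
accession 1: 70
accession 2: 70 + 324 = 394
accession 3: 394 + 324 = 718
accession 4: 718 + 324 = 1042
accession 5: 1042 + 324 = 1366
accession 6: 1366 + 324 = 1690
accession 7: 1690 + 324 = 2014
accession 8: 2014 + 324 = 2338
accession 9: 2338 + 324 = 2662
accession 10: 2662 + 324 = 2986
accession 11: 2986 + 324 = 3310
accession 12: 3310 + 324 = 3634
accession 13: 3634 + 324 = 3958
accession 14: 3958 + 324 = 4282
accession 15: 4282 + 324 = 4606
accession 16: 4606 + 324 = 4930
accession 17: 4930 + 324 = 5254
accession 18: 5254 + 324 = 5578

70, 394, 718, 1042, 1366, 1690, 2014, 2338, 2662, 2986, 3310, 3634, 3958, 4282, 4606, 4930, 5254, 5578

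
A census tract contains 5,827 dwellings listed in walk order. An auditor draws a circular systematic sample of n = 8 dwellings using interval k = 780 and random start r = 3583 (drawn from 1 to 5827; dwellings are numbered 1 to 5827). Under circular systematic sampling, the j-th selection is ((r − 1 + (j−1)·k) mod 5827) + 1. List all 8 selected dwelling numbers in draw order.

3583, 4363, 5143, 96, 876, 1656, 2436, 3216

Selection 1: 3583
Selection 2: 3583 + 780 = 4363
Selection 3: 4363 + 780 = 5143
Selection 4: 5143 + 780 = 5923 → 5923 − 5827 = 96
Selection 5: 96 + 780 = 876
Selection 6: 876 + 780 = 1656
Selection 7: 1656 + 780 = 2436
Selection 8: 2436 + 780 = 3216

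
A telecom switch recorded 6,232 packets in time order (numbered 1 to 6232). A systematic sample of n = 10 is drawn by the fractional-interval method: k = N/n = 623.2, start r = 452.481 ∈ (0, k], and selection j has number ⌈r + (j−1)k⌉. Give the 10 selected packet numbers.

453, 1076, 1699, 2323, 2946, 3569, 4192, 4815, 5439, 6062

j=1: r + 0k = 452.481 → ⌈·⌉ = 453
j=2: r + 1k = 1075.681 → ⌈·⌉ = 1076
j=3: r + 2k = 1698.881 → ⌈·⌉ = 1699
j=4: r + 3k = 2322.081 → ⌈·⌉ = 2323
j=5: r + 4k = 2945.281 → ⌈·⌉ = 2946
j=6: r + 5k = 3568.481 → ⌈·⌉ = 3569
j=7: r + 6k = 4191.681 → ⌈·⌉ = 4192
j=8: r + 7k = 4814.881 → ⌈·⌉ = 4815
j=9: r + 8k = 5438.081 → ⌈·⌉ = 5439
j=10: r + 9k = 6061.281 → ⌈·⌉ = 6062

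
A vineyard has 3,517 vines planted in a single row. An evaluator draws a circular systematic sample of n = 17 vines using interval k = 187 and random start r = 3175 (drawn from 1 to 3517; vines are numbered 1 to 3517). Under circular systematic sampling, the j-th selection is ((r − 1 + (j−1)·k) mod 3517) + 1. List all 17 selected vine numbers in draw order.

3175, 3362, 32, 219, 406, 593, 780, 967, 1154, 1341, 1528, 1715, 1902, 2089, 2276, 2463, 2650

Selection 1: 3175
Selection 2: 3175 + 187 = 3362
Selection 3: 3362 + 187 = 3549 → 3549 − 3517 = 32
Selection 4: 32 + 187 = 219
Selection 5: 219 + 187 = 406
Selection 6: 406 + 187 = 593
Selection 7: 593 + 187 = 780
Selection 8: 780 + 187 = 967
Selection 9: 967 + 187 = 1154
Selection 10: 1154 + 187 = 1341
Selection 11: 1341 + 187 = 1528
Selection 12: 1528 + 187 = 1715
Selection 13: 1715 + 187 = 1902
Selection 14: 1902 + 187 = 2089
Selection 15: 2089 + 187 = 2276
Selection 16: 2276 + 187 = 2463
Selection 17: 2463 + 187 = 2650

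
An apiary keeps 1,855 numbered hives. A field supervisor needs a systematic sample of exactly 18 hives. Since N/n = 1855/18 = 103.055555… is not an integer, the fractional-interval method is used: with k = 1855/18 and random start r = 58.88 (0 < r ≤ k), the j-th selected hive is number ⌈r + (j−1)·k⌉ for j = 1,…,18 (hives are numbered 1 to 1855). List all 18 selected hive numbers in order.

59, 162, 265, 369, 472, 575, 678, 781, 884, 987, 1090, 1193, 1296, 1399, 1502, 1605, 1708, 1811

j=1: r + 0k = 58.88 → ⌈·⌉ = 59
j=2: r + 1k = 161.935555… → ⌈·⌉ = 162
j=3: r + 2k = 264.991111… → ⌈·⌉ = 265
j=4: r + 3k = 368.046666… → ⌈·⌉ = 369
j=5: r + 4k = 471.102222… → ⌈·⌉ = 472
j=6: r + 5k = 574.157777… → ⌈·⌉ = 575
j=7: r + 6k = 677.213333… → ⌈·⌉ = 678
j=8: r + 7k = 780.268888… → ⌈·⌉ = 781
j=9: r + 8k = 883.324444… → ⌈·⌉ = 884
j=10: r + 9k = 986.38 → ⌈·⌉ = 987
j=11: r + 10k = 1089.435555… → ⌈·⌉ = 1090
j=12: r + 11k = 1192.491111… → ⌈·⌉ = 1193
j=13: r + 12k = 1295.546666… → ⌈·⌉ = 1296
j=14: r + 13k = 1398.602222… → ⌈·⌉ = 1399
j=15: r + 14k = 1501.657777… → ⌈·⌉ = 1502
j=16: r + 15k = 1604.713333… → ⌈·⌉ = 1605
j=17: r + 16k = 1707.768888… → ⌈·⌉ = 1708
j=18: r + 17k = 1810.824444… → ⌈·⌉ = 1811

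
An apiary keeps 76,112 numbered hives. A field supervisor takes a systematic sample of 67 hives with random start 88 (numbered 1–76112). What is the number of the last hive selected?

75064

k = 76112/67 = 1136
67th selection = r + (67−1)·k = 88 + 66×1136 = 88 + 74976 = 75064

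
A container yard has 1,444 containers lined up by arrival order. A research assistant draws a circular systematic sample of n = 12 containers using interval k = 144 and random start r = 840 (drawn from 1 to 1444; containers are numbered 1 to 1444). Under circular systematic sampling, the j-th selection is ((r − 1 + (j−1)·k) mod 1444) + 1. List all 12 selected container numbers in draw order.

840, 984, 1128, 1272, 1416, 116, 260, 404, 548, 692, 836, 980

Selection 1: 840
Selection 2: 840 + 144 = 984
Selection 3: 984 + 144 = 1128
Selection 4: 1128 + 144 = 1272
Selection 5: 1272 + 144 = 1416
Selection 6: 1416 + 144 = 1560 → 1560 − 1444 = 116
Selection 7: 116 + 144 = 260
Selection 8: 260 + 144 = 404
Selection 9: 404 + 144 = 548
Selection 10: 548 + 144 = 692
Selection 11: 692 + 144 = 836
Selection 12: 836 + 144 = 980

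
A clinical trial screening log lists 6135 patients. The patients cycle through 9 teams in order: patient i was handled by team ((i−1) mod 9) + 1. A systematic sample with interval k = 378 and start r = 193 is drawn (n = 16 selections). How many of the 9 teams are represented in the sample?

Consecutive selections differ by k = 378, so their team numbers differ by 378 mod 9 = 0.
gcd(378, 9) = 9, so the sample visits 9/9 = 1 distinct residues mod 9.
Start 193 is team 4; the teams hit are 4.

1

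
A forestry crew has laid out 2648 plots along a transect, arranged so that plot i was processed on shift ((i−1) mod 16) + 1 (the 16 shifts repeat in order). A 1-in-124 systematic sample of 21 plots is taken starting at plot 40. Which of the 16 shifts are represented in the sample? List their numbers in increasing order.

Consecutive selections differ by k = 124, so their shift numbers differ by 124 mod 16 = 12.
gcd(124, 16) = 4, so the sample visits 16/4 = 4 distinct residues mod 16.
Start 40 is shift 8; the shifts hit are 4, 8, 12, 16.

4, 8, 12, 16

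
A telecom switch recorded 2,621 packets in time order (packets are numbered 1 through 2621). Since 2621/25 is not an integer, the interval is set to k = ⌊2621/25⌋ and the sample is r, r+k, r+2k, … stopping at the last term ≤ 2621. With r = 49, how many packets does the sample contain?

25

k = ⌊2621/25⌋ = 104
Achieved size = ⌊(2621 − 49)/104⌋ + 1 = ⌊2572/104⌋ + 1 = 24 + 1 = 25
(last selection: 49 + 24×104 = 2545 ≤ 2621; next would be 2649 > 2621)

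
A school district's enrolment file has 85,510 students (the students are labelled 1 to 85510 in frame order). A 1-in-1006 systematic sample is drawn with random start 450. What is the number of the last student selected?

84954

k = 1006
85th selection = r + (85−1)·k = 450 + 84×1006 = 450 + 84504 = 84954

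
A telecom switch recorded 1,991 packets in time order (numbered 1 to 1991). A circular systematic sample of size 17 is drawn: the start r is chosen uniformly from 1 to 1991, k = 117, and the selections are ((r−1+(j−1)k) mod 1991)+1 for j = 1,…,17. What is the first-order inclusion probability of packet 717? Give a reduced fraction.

17/1991

For each position j, as r ranges over 1…1991 the j-th selection hits every packet exactly once, so packet 717 is selected for exactly 17 of the 1991 starts.
Inclusion probability = 17/1991.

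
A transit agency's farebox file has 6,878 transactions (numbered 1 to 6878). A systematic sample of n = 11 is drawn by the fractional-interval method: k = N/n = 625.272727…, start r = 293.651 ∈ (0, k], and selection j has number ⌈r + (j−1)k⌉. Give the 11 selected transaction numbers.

294, 919, 1545, 2170, 2795, 3421, 4046, 4671, 5296, 5922, 6547

j=1: r + 0k = 293.651 → ⌈·⌉ = 294
j=2: r + 1k = 918.923727… → ⌈·⌉ = 919
j=3: r + 2k = 1544.196454… → ⌈·⌉ = 1545
j=4: r + 3k = 2169.469181… → ⌈·⌉ = 2170
j=5: r + 4k = 2794.741909… → ⌈·⌉ = 2795
j=6: r + 5k = 3420.014636… → ⌈·⌉ = 3421
j=7: r + 6k = 4045.287363… → ⌈·⌉ = 4046
j=8: r + 7k = 4670.560090… → ⌈·⌉ = 4671
j=9: r + 8k = 5295.832818… → ⌈·⌉ = 5296
j=10: r + 9k = 5921.105545… → ⌈·⌉ = 5922
j=11: r + 10k = 6546.378272… → ⌈·⌉ = 6547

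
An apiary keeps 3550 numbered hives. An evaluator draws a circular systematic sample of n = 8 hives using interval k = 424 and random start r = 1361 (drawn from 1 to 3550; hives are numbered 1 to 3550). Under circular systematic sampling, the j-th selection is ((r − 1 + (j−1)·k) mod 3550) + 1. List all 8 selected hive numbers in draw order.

1361, 1785, 2209, 2633, 3057, 3481, 355, 779

Selection 1: 1361
Selection 2: 1361 + 424 = 1785
Selection 3: 1785 + 424 = 2209
Selection 4: 2209 + 424 = 2633
Selection 5: 2633 + 424 = 3057
Selection 6: 3057 + 424 = 3481
Selection 7: 3481 + 424 = 3905 → 3905 − 3550 = 355
Selection 8: 355 + 424 = 779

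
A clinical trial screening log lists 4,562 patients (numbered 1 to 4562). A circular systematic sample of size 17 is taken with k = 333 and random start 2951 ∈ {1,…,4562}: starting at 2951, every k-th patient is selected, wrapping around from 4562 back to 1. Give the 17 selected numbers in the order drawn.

Selection 1: 2951
Selection 2: 2951 + 333 = 3284
Selection 3: 3284 + 333 = 3617
Selection 4: 3617 + 333 = 3950
Selection 5: 3950 + 333 = 4283
Selection 6: 4283 + 333 = 4616 → 4616 − 4562 = 54
Selection 7: 54 + 333 = 387
Selection 8: 387 + 333 = 720
Selection 9: 720 + 333 = 1053
Selection 10: 1053 + 333 = 1386
Selection 11: 1386 + 333 = 1719
Selection 12: 1719 + 333 = 2052
Selection 13: 2052 + 333 = 2385
Selection 14: 2385 + 333 = 2718
Selection 15: 2718 + 333 = 3051
Selection 16: 3051 + 333 = 3384
Selection 17: 3384 + 333 = 3717

2951, 3284, 3617, 3950, 4283, 54, 387, 720, 1053, 1386, 1719, 2052, 2385, 2718, 3051, 3384, 3717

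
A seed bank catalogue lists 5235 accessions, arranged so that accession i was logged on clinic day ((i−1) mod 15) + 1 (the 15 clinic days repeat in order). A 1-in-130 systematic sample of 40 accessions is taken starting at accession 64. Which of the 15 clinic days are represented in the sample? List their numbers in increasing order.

4, 9, 14

Consecutive selections differ by k = 130, so their clinic day numbers differ by 130 mod 15 = 10.
gcd(130, 15) = 5, so the sample visits 15/5 = 3 distinct residues mod 15.
Start 64 is clinic day 4; the clinic days hit are 4, 9, 14.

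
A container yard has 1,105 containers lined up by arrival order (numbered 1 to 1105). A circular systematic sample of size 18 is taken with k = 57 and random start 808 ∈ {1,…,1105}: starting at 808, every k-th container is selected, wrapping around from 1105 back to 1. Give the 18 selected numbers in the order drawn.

Selection 1: 808
Selection 2: 808 + 57 = 865
Selection 3: 865 + 57 = 922
Selection 4: 922 + 57 = 979
Selection 5: 979 + 57 = 1036
Selection 6: 1036 + 57 = 1093
Selection 7: 1093 + 57 = 1150 → 1150 − 1105 = 45
Selection 8: 45 + 57 = 102
Selection 9: 102 + 57 = 159
Selection 10: 159 + 57 = 216
Selection 11: 216 + 57 = 273
Selection 12: 273 + 57 = 330
Selection 13: 330 + 57 = 387
Selection 14: 387 + 57 = 444
Selection 15: 444 + 57 = 501
Selection 16: 501 + 57 = 558
Selection 17: 558 + 57 = 615
Selection 18: 615 + 57 = 672

808, 865, 922, 979, 1036, 1093, 45, 102, 159, 216, 273, 330, 387, 444, 501, 558, 615, 672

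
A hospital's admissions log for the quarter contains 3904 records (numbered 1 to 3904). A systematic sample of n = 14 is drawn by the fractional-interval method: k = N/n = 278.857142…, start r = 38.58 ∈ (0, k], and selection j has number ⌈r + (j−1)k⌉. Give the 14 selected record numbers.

j=1: r + 0k = 38.58 → ⌈·⌉ = 39
j=2: r + 1k = 317.437142… → ⌈·⌉ = 318
j=3: r + 2k = 596.294285… → ⌈·⌉ = 597
j=4: r + 3k = 875.151428… → ⌈·⌉ = 876
j=5: r + 4k = 1154.008571… → ⌈·⌉ = 1155
j=6: r + 5k = 1432.865714… → ⌈·⌉ = 1433
j=7: r + 6k = 1711.722857… → ⌈·⌉ = 1712
j=8: r + 7k = 1990.58 → ⌈·⌉ = 1991
j=9: r + 8k = 2269.437142… → ⌈·⌉ = 2270
j=10: r + 9k = 2548.294285… → ⌈·⌉ = 2549
j=11: r + 10k = 2827.151428… → ⌈·⌉ = 2828
j=12: r + 11k = 3106.008571… → ⌈·⌉ = 3107
j=13: r + 12k = 3384.865714… → ⌈·⌉ = 3385
j=14: r + 13k = 3663.722857… → ⌈·⌉ = 3664

39, 318, 597, 876, 1155, 1433, 1712, 1991, 2270, 2549, 2828, 3107, 3385, 3664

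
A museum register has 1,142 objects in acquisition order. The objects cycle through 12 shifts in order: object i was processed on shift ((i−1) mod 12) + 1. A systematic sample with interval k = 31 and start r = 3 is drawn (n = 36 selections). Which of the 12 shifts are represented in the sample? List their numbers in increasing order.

1, 2, 3, 4, 5, 6, 7, 8, 9, 10, 11, 12

Consecutive selections differ by k = 31, so their shift numbers differ by 31 mod 12 = 7.
gcd(31, 12) = 1, so the sample visits 12/1 = 12 distinct residues mod 12.
Start 3 is shift 3; the shifts hit are 1, 2, 3, 4, 5, 6, 7, 8, 9, 10, 11, 12.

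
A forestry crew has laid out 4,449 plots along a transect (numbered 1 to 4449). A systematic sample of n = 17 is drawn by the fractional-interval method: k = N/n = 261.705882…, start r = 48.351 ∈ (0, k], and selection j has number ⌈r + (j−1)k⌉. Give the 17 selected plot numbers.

j=1: r + 0k = 48.351 → ⌈·⌉ = 49
j=2: r + 1k = 310.056882… → ⌈·⌉ = 311
j=3: r + 2k = 571.762764… → ⌈·⌉ = 572
j=4: r + 3k = 833.468647… → ⌈·⌉ = 834
j=5: r + 4k = 1095.174529… → ⌈·⌉ = 1096
j=6: r + 5k = 1356.880411… → ⌈·⌉ = 1357
j=7: r + 6k = 1618.586294… → ⌈·⌉ = 1619
j=8: r + 7k = 1880.292176… → ⌈·⌉ = 1881
j=9: r + 8k = 2141.998058… → ⌈·⌉ = 2142
j=10: r + 9k = 2403.703941… → ⌈·⌉ = 2404
j=11: r + 10k = 2665.409823… → ⌈·⌉ = 2666
j=12: r + 11k = 2927.115705… → ⌈·⌉ = 2928
j=13: r + 12k = 3188.821588… → ⌈·⌉ = 3189
j=14: r + 13k = 3450.527470… → ⌈·⌉ = 3451
j=15: r + 14k = 3712.233352… → ⌈·⌉ = 3713
j=16: r + 15k = 3973.939235… → ⌈·⌉ = 3974
j=17: r + 16k = 4235.645117… → ⌈·⌉ = 4236

49, 311, 572, 834, 1096, 1357, 1619, 1881, 2142, 2404, 2666, 2928, 3189, 3451, 3713, 3974, 4236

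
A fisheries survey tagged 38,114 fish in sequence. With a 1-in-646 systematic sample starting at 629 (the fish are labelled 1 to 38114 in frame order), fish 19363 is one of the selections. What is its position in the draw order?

30

k = 646
position = (19363 − 629)/646 + 1 = 18734/646 + 1 = 29 + 1 = 30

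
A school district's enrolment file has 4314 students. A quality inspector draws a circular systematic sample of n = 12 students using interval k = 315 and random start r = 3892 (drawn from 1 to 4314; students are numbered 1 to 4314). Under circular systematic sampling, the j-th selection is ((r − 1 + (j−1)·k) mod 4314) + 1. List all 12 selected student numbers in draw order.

Selection 1: 3892
Selection 2: 3892 + 315 = 4207
Selection 3: 4207 + 315 = 4522 → 4522 − 4314 = 208
Selection 4: 208 + 315 = 523
Selection 5: 523 + 315 = 838
Selection 6: 838 + 315 = 1153
Selection 7: 1153 + 315 = 1468
Selection 8: 1468 + 315 = 1783
Selection 9: 1783 + 315 = 2098
Selection 10: 2098 + 315 = 2413
Selection 11: 2413 + 315 = 2728
Selection 12: 2728 + 315 = 3043

3892, 4207, 208, 523, 838, 1153, 1468, 1783, 2098, 2413, 2728, 3043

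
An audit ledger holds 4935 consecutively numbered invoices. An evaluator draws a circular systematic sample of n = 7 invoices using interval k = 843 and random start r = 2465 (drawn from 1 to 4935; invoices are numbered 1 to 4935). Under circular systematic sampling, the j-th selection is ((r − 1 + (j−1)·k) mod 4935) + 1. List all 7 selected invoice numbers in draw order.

2465, 3308, 4151, 59, 902, 1745, 2588

Selection 1: 2465
Selection 2: 2465 + 843 = 3308
Selection 3: 3308 + 843 = 4151
Selection 4: 4151 + 843 = 4994 → 4994 − 4935 = 59
Selection 5: 59 + 843 = 902
Selection 6: 902 + 843 = 1745
Selection 7: 1745 + 843 = 2588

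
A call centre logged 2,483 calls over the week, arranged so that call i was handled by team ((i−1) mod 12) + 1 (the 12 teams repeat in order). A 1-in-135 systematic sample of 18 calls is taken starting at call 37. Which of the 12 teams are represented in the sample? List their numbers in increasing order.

Consecutive selections differ by k = 135, so their team numbers differ by 135 mod 12 = 3.
gcd(135, 12) = 3, so the sample visits 12/3 = 4 distinct residues mod 12.
Start 37 is team 1; the teams hit are 1, 4, 7, 10.

1, 4, 7, 10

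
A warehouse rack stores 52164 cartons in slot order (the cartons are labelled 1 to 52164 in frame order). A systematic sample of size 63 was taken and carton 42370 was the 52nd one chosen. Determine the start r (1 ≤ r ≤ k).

k = 52164/63 = 828
r = 42370 − (52−1)×828 = 42370 − 42228 = 142

142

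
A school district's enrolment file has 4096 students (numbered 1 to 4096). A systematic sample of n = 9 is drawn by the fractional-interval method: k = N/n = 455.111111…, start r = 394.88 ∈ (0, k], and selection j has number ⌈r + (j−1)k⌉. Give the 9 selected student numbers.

395, 850, 1306, 1761, 2216, 2671, 3126, 3581, 4036

j=1: r + 0k = 394.88 → ⌈·⌉ = 395
j=2: r + 1k = 849.991111… → ⌈·⌉ = 850
j=3: r + 2k = 1305.102222… → ⌈·⌉ = 1306
j=4: r + 3k = 1760.213333… → ⌈·⌉ = 1761
j=5: r + 4k = 2215.324444… → ⌈·⌉ = 2216
j=6: r + 5k = 2670.435555… → ⌈·⌉ = 2671
j=7: r + 6k = 3125.546666… → ⌈·⌉ = 3126
j=8: r + 7k = 3580.657777… → ⌈·⌉ = 3581
j=9: r + 8k = 4035.768888… → ⌈·⌉ = 4036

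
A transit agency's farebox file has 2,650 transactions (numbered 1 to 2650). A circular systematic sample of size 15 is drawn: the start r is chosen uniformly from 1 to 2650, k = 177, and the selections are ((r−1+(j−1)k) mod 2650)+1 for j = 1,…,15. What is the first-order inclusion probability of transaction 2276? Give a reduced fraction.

For each position j, as r ranges over 1…2650 the j-th selection hits every transaction exactly once, so transaction 2276 is selected for exactly 15 of the 2650 starts.
Inclusion probability = 15/2650 = 3/530.

3/530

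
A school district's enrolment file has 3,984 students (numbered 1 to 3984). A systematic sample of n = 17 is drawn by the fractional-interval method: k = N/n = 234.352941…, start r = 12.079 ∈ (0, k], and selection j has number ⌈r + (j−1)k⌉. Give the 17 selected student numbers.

j=1: r + 0k = 12.079 → ⌈·⌉ = 13
j=2: r + 1k = 246.431941… → ⌈·⌉ = 247
j=3: r + 2k = 480.784882… → ⌈·⌉ = 481
j=4: r + 3k = 715.137823… → ⌈·⌉ = 716
j=5: r + 4k = 949.490764… → ⌈·⌉ = 950
j=6: r + 5k = 1183.843705… → ⌈·⌉ = 1184
j=7: r + 6k = 1418.196647… → ⌈·⌉ = 1419
j=8: r + 7k = 1652.549588… → ⌈·⌉ = 1653
j=9: r + 8k = 1886.902529… → ⌈·⌉ = 1887
j=10: r + 9k = 2121.255470… → ⌈·⌉ = 2122
j=11: r + 10k = 2355.608411… → ⌈·⌉ = 2356
j=12: r + 11k = 2589.961352… → ⌈·⌉ = 2590
j=13: r + 12k = 2824.314294… → ⌈·⌉ = 2825
j=14: r + 13k = 3058.667235… → ⌈·⌉ = 3059
j=15: r + 14k = 3293.020176… → ⌈·⌉ = 3294
j=16: r + 15k = 3527.373117… → ⌈·⌉ = 3528
j=17: r + 16k = 3761.726058… → ⌈·⌉ = 3762

13, 247, 481, 716, 950, 1184, 1419, 1653, 1887, 2122, 2356, 2590, 2825, 3059, 3294, 3528, 3762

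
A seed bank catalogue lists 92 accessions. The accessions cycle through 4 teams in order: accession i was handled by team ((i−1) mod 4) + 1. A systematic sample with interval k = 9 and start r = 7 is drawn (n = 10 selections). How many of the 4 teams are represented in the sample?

4

Consecutive selections differ by k = 9, so their team numbers differ by 9 mod 4 = 1.
gcd(9, 4) = 1, so the sample visits 4/1 = 4 distinct residues mod 4.
Start 7 is team 3; the teams hit are 1, 2, 3, 4.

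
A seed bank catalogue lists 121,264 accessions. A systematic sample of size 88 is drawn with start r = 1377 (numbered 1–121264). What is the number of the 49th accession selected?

k = 121264/88 = 1378
49th selection = r + (49−1)·k = 1377 + 48×1378 = 1377 + 66144 = 67521

67521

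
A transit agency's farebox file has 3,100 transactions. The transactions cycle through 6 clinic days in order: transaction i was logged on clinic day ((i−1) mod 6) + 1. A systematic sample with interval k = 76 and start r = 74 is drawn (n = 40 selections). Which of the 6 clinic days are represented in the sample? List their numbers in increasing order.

Consecutive selections differ by k = 76, so their clinic day numbers differ by 76 mod 6 = 4.
gcd(76, 6) = 2, so the sample visits 6/2 = 3 distinct residues mod 6.
Start 74 is clinic day 2; the clinic days hit are 2, 4, 6.

2, 4, 6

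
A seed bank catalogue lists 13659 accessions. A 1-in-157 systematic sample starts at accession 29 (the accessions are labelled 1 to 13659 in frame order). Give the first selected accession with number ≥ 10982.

11019

k = 157
Steps past start: ⌈(10982 − 29)/157⌉ = ⌈10953/157⌉ = 70
Selected accession: 29 + 70×157 = 11019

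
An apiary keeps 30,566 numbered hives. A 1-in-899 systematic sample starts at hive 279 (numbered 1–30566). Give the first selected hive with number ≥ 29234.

k = 899
Steps past start: ⌈(29234 − 279)/899⌉ = ⌈28955/899⌉ = 33
Selected hive: 279 + 33×899 = 29946

29946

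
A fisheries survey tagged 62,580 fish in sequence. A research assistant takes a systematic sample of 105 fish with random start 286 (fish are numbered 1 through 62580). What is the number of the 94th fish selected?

k = 62580/105 = 596
94th selection = r + (94−1)·k = 286 + 93×596 = 286 + 55428 = 55714

55714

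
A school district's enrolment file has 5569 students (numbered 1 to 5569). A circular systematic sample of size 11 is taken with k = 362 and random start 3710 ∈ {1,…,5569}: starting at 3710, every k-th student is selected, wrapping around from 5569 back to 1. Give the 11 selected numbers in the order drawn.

3710, 4072, 4434, 4796, 5158, 5520, 313, 675, 1037, 1399, 1761

Selection 1: 3710
Selection 2: 3710 + 362 = 4072
Selection 3: 4072 + 362 = 4434
Selection 4: 4434 + 362 = 4796
Selection 5: 4796 + 362 = 5158
Selection 6: 5158 + 362 = 5520
Selection 7: 5520 + 362 = 5882 → 5882 − 5569 = 313
Selection 8: 313 + 362 = 675
Selection 9: 675 + 362 = 1037
Selection 10: 1037 + 362 = 1399
Selection 11: 1399 + 362 = 1761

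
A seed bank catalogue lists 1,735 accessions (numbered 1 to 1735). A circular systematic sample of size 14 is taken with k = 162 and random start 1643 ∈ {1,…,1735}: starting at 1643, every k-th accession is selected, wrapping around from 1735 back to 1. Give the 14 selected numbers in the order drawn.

1643, 70, 232, 394, 556, 718, 880, 1042, 1204, 1366, 1528, 1690, 117, 279

Selection 1: 1643
Selection 2: 1643 + 162 = 1805 → 1805 − 1735 = 70
Selection 3: 70 + 162 = 232
Selection 4: 232 + 162 = 394
Selection 5: 394 + 162 = 556
Selection 6: 556 + 162 = 718
Selection 7: 718 + 162 = 880
Selection 8: 880 + 162 = 1042
Selection 9: 1042 + 162 = 1204
Selection 10: 1204 + 162 = 1366
Selection 11: 1366 + 162 = 1528
Selection 12: 1528 + 162 = 1690
Selection 13: 1690 + 162 = 1852 → 1852 − 1735 = 117
Selection 14: 117 + 162 = 279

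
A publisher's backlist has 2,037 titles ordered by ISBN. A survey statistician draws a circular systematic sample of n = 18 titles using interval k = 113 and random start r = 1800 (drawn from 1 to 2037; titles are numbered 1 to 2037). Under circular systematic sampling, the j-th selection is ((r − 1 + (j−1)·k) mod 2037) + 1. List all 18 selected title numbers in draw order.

1800, 1913, 2026, 102, 215, 328, 441, 554, 667, 780, 893, 1006, 1119, 1232, 1345, 1458, 1571, 1684

Selection 1: 1800
Selection 2: 1800 + 113 = 1913
Selection 3: 1913 + 113 = 2026
Selection 4: 2026 + 113 = 2139 → 2139 − 2037 = 102
Selection 5: 102 + 113 = 215
Selection 6: 215 + 113 = 328
Selection 7: 328 + 113 = 441
Selection 8: 441 + 113 = 554
Selection 9: 554 + 113 = 667
Selection 10: 667 + 113 = 780
Selection 11: 780 + 113 = 893
Selection 12: 893 + 113 = 1006
Selection 13: 1006 + 113 = 1119
Selection 14: 1119 + 113 = 1232
Selection 15: 1232 + 113 = 1345
Selection 16: 1345 + 113 = 1458
Selection 17: 1458 + 113 = 1571
Selection 18: 1571 + 113 = 1684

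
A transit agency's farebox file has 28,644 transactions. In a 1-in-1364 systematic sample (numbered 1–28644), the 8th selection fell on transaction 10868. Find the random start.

1320

k = 1364
r = 10868 − (8−1)×1364 = 10868 − 9548 = 1320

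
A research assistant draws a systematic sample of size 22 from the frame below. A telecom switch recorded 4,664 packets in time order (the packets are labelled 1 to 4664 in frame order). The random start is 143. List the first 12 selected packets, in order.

k = N/n = 4664/22 = 212
packet 1: 143
packet 2: 143 + 212 = 355
packet 3: 355 + 212 = 567
packet 4: 567 + 212 = 779
packet 5: 779 + 212 = 991
packet 6: 991 + 212 = 1203
packet 7: 1203 + 212 = 1415
packet 8: 1415 + 212 = 1627
packet 9: 1627 + 212 = 1839
packet 10: 1839 + 212 = 2051
packet 11: 2051 + 212 = 2263
packet 12: 2263 + 212 = 2475

143, 355, 567, 779, 991, 1203, 1415, 1627, 1839, 2051, 2263, 2475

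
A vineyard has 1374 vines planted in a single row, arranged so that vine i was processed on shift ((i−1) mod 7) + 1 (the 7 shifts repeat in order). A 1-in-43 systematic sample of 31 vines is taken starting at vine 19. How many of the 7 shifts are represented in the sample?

Consecutive selections differ by k = 43, so their shift numbers differ by 43 mod 7 = 1.
gcd(43, 7) = 1, so the sample visits 7/1 = 7 distinct residues mod 7.
Start 19 is shift 5; the shifts hit are 1, 2, 3, 4, 5, 6, 7.

7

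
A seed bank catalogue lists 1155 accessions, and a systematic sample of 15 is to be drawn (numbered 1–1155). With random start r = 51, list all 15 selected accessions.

k = N/n = 1155/15 = 77
accession 1: 51
accession 2: 51 + 77 = 128
accession 3: 128 + 77 = 205
accession 4: 205 + 77 = 282
accession 5: 282 + 77 = 359
accession 6: 359 + 77 = 436
accession 7: 436 + 77 = 513
accession 8: 513 + 77 = 590
accession 9: 590 + 77 = 667
accession 10: 667 + 77 = 744
accession 11: 744 + 77 = 821
accession 12: 821 + 77 = 898
accession 13: 898 + 77 = 975
accession 14: 975 + 77 = 1052
accession 15: 1052 + 77 = 1129

51, 128, 205, 282, 359, 436, 513, 590, 667, 744, 821, 898, 975, 1052, 1129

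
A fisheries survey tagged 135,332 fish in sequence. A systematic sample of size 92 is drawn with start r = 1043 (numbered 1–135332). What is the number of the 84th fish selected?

k = 135332/92 = 1471
84th selection = r + (84−1)·k = 1043 + 83×1471 = 1043 + 122093 = 123136

123136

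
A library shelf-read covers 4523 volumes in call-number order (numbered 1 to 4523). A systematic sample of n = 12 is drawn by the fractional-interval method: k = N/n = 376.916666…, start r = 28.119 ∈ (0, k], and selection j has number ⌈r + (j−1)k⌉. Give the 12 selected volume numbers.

29, 406, 782, 1159, 1536, 1913, 2290, 2667, 3044, 3421, 3798, 4175

j=1: r + 0k = 28.119 → ⌈·⌉ = 29
j=2: r + 1k = 405.035666… → ⌈·⌉ = 406
j=3: r + 2k = 781.952333… → ⌈·⌉ = 782
j=4: r + 3k = 1158.869 → ⌈·⌉ = 1159
j=5: r + 4k = 1535.785666… → ⌈·⌉ = 1536
j=6: r + 5k = 1912.702333… → ⌈·⌉ = 1913
j=7: r + 6k = 2289.619 → ⌈·⌉ = 2290
j=8: r + 7k = 2666.535666… → ⌈·⌉ = 2667
j=9: r + 8k = 3043.452333… → ⌈·⌉ = 3044
j=10: r + 9k = 3420.369 → ⌈·⌉ = 3421
j=11: r + 10k = 3797.285666… → ⌈·⌉ = 3798
j=12: r + 11k = 4174.202333… → ⌈·⌉ = 4175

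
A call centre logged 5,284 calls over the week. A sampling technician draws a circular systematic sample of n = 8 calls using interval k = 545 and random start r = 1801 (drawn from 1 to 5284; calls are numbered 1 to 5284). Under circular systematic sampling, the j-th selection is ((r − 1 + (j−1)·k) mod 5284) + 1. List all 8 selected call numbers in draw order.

1801, 2346, 2891, 3436, 3981, 4526, 5071, 332

Selection 1: 1801
Selection 2: 1801 + 545 = 2346
Selection 3: 2346 + 545 = 2891
Selection 4: 2891 + 545 = 3436
Selection 5: 3436 + 545 = 3981
Selection 6: 3981 + 545 = 4526
Selection 7: 4526 + 545 = 5071
Selection 8: 5071 + 545 = 5616 → 5616 − 5284 = 332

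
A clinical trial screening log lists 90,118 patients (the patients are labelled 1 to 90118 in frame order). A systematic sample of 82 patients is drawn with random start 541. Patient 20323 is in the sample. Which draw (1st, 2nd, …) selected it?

19

k = 90118/82 = 1099
position = (20323 − 541)/1099 + 1 = 19782/1099 + 1 = 18 + 1 = 19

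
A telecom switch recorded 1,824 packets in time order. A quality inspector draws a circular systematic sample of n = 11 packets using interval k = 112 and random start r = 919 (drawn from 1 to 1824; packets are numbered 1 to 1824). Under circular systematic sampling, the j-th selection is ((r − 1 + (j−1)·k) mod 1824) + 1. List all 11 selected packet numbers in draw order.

919, 1031, 1143, 1255, 1367, 1479, 1591, 1703, 1815, 103, 215

Selection 1: 919
Selection 2: 919 + 112 = 1031
Selection 3: 1031 + 112 = 1143
Selection 4: 1143 + 112 = 1255
Selection 5: 1255 + 112 = 1367
Selection 6: 1367 + 112 = 1479
Selection 7: 1479 + 112 = 1591
Selection 8: 1591 + 112 = 1703
Selection 9: 1703 + 112 = 1815
Selection 10: 1815 + 112 = 1927 → 1927 − 1824 = 103
Selection 11: 103 + 112 = 215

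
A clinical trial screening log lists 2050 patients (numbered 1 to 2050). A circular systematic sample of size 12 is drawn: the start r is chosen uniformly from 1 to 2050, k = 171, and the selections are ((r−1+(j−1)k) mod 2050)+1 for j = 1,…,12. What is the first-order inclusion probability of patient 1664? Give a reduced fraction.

For each position j, as r ranges over 1…2050 the j-th selection hits every patient exactly once, so patient 1664 is selected for exactly 12 of the 2050 starts.
Inclusion probability = 12/2050 = 6/1025.

6/1025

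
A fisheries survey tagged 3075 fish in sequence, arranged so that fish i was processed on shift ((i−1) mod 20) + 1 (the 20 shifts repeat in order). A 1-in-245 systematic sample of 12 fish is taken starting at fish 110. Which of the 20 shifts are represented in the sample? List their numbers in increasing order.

5, 10, 15, 20

Consecutive selections differ by k = 245, so their shift numbers differ by 245 mod 20 = 5.
gcd(245, 20) = 5, so the sample visits 20/5 = 4 distinct residues mod 20.
Start 110 is shift 10; the shifts hit are 5, 10, 15, 20.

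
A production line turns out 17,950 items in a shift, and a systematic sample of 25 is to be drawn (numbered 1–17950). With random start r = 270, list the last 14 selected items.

k = N/n = 17950/25 = 718
12th selection = 270 + 11×718 = 8168
13th: 8168 + 718 = 8886
14th: 8886 + 718 = 9604
15th: 9604 + 718 = 10322
16th: 10322 + 718 = 11040
17th: 11040 + 718 = 11758
18th: 11758 + 718 = 12476
19th: 12476 + 718 = 13194
20th: 13194 + 718 = 13912
21st: 13912 + 718 = 14630
22nd: 14630 + 718 = 15348
23rd: 15348 + 718 = 16066
24th: 16066 + 718 = 16784
25th: 16784 + 718 = 17502

8168, 8886, 9604, 10322, 11040, 11758, 12476, 13194, 13912, 14630, 15348, 16066, 16784, 17502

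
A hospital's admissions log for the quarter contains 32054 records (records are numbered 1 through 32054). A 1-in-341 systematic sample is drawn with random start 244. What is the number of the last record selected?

k = 341
94th selection = r + (94−1)·k = 244 + 93×341 = 244 + 31713 = 31957

31957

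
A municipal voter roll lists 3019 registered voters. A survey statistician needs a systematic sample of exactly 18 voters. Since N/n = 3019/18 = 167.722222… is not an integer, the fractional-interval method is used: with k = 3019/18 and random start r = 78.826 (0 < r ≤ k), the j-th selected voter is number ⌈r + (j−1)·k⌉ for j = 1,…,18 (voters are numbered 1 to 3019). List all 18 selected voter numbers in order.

79, 247, 415, 582, 750, 918, 1086, 1253, 1421, 1589, 1757, 1924, 2092, 2260, 2427, 2595, 2763, 2931

j=1: r + 0k = 78.826 → ⌈·⌉ = 79
j=2: r + 1k = 246.548222… → ⌈·⌉ = 247
j=3: r + 2k = 414.270444… → ⌈·⌉ = 415
j=4: r + 3k = 581.992666… → ⌈·⌉ = 582
j=5: r + 4k = 749.714888… → ⌈·⌉ = 750
j=6: r + 5k = 917.437111… → ⌈·⌉ = 918
j=7: r + 6k = 1085.159333… → ⌈·⌉ = 1086
j=8: r + 7k = 1252.881555… → ⌈·⌉ = 1253
j=9: r + 8k = 1420.603777… → ⌈·⌉ = 1421
j=10: r + 9k = 1588.326 → ⌈·⌉ = 1589
j=11: r + 10k = 1756.048222… → ⌈·⌉ = 1757
j=12: r + 11k = 1923.770444… → ⌈·⌉ = 1924
j=13: r + 12k = 2091.492666… → ⌈·⌉ = 2092
j=14: r + 13k = 2259.214888… → ⌈·⌉ = 2260
j=15: r + 14k = 2426.937111… → ⌈·⌉ = 2427
j=16: r + 15k = 2594.659333… → ⌈·⌉ = 2595
j=17: r + 16k = 2762.381555… → ⌈·⌉ = 2763
j=18: r + 17k = 2930.103777… → ⌈·⌉ = 2931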